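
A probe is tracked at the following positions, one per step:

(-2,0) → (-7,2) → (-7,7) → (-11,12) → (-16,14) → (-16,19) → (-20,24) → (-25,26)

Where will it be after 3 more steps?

Step-to-step displacements: (-5,+2), (+0,+5), (-4,+5), (-5,+2), (+0,+5), (-4,+5), (-5,+2) — a repeating cycle of length 3.
step 8: apply (+0,+5) → (-25,31)
step 9: apply (-4,+5) → (-29,36)
step 10: apply (-5,+2) → (-34,38)

(-34,38)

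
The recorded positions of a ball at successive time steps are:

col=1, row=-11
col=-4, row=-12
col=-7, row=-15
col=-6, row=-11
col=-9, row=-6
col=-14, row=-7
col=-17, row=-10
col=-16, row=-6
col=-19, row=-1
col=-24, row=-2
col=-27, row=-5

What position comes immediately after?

col=-26, row=-1

Differencing gives (-5, -1), (-3, -3), (+1, +4), (-3, +5), (-5, -1), (-3, -3), (+1, +4), (-3, +5), (-5, -1), (-3, -3). This is the pattern (-5, -1), (-3, -3), (+1, +4), (-3, +5) repeated.
step 11: apply (+1, +4) → col=-26, row=-1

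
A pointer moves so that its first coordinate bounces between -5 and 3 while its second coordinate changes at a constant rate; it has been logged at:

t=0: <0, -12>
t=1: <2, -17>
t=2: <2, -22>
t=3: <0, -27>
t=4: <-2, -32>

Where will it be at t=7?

The first coordinate reflects between -5 and 3, moving 2 per step.
  step 5: -2 → -4
  step 6: -4 → -4
  step 7: -4 → -2
The second coordinate changes by -5 each step: at step 7 it is -47.

<-2, -47>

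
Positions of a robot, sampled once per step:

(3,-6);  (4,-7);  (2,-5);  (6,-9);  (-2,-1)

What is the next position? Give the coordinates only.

Step-to-step displacements: (+1,-1), (-2,+2), (+4,-4), (-8,+8); each is -2× the previous.
step 5: (-2,-1) + (+16,-16) → (14,-17)

(14,-17)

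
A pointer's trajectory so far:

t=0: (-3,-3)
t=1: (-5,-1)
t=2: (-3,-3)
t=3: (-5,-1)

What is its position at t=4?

Consecutive displacements (-2,+2), (+2,-2), (-2,+2) scale by a factor of -1 each step.
step 4: (-5,-1) + (+2,-2) → (-3,-3)

(-3,-3)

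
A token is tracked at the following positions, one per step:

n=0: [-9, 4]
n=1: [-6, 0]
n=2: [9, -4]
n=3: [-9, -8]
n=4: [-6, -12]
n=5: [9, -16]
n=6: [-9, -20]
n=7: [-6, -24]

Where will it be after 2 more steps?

[-9, -32]

The first coordinate repeats the cycle [-9, -6, 9] with period 3; step 9 mod 3 = 0, giving -9.
The second coordinate changes by -4 each step, so at step 9 it is 4 + 9·(-4) = -32.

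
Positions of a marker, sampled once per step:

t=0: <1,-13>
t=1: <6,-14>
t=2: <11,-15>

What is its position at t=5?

Each step adds <+5,-1> to the position.
step 3: <11,-15> + <+5,-1> → <16,-16>
step 4: <16,-16> + <+5,-1> → <21,-17>
step 5: <21,-17> + <+5,-1> → <26,-18>

<26,-18>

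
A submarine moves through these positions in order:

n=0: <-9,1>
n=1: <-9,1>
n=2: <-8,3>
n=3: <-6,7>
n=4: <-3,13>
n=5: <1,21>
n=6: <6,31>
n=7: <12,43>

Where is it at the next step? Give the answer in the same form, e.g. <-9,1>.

Successive displacements: <+0,+0>, <+1,+2>, <+2,+4>, <+3,+6>, <+4,+8>, <+5,+10>, <+6,+12> — each changes by <+1,+2>.
step 8: <12,43> + <+7,+14> → <19,57>

<19,57>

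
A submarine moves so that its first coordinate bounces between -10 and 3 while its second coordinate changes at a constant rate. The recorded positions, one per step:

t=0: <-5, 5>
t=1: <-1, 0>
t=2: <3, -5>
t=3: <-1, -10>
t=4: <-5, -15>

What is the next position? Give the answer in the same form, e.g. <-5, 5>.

The first coordinate reflects between -10 and 3, moving 4 per step.
  step 5: -5 → -9
The second coordinate changes by -5 each step: at step 5 it is -20.

<-9, -20>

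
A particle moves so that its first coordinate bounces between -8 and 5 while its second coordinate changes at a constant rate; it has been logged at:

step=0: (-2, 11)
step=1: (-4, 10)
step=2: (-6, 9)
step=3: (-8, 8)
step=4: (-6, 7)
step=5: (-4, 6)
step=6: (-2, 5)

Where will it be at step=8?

(2, 3)

The first coordinate travels 2 per step and bounces off the walls at -8 and 5.
  step 7: -2 → 0
  step 8: 0 → 2
The second coordinate changes by -1 each step: at step 8 it is 3.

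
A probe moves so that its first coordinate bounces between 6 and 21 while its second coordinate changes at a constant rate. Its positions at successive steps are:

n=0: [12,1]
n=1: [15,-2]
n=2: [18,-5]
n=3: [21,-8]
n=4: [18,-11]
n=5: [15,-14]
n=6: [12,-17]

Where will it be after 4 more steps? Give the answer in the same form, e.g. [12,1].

[12,-29]

The first coordinate reflects between 6 and 21, moving 3 per step.
  step 7: 12 → 9
  step 8: 9 → 6
  step 9: 6 → 9
  step 10: 9 → 12
The second coordinate changes by -3 each step: at step 10 it is -29.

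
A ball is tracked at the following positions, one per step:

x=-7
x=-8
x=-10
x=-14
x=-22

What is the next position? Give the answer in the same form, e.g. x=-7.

Consecutive displacements -1, -2, -4, -8 scale by a factor of 2 each step.
step 5: -22 − 16 → x=-38

x=-38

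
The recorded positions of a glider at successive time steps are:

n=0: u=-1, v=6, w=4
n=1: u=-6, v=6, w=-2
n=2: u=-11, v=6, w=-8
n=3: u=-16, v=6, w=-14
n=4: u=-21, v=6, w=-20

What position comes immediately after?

The position changes by (-5, +0, -6) every step.
step 5: u=-21, v=6, w=-20 + (-5, +0, -6) → u=-26, v=6, w=-26

u=-26, v=6, w=-26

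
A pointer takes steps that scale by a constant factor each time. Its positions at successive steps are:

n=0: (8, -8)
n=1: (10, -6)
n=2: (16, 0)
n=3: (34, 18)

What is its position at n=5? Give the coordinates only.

Consecutive displacements (+2, +2), (+6, +6), (+18, +18) scale by a factor of 3 each step.
step 4: (34, 18) + (+54, +54) → (88, 72)
step 5: (88, 72) + (+162, +162) → (250, 234)

(250, 234)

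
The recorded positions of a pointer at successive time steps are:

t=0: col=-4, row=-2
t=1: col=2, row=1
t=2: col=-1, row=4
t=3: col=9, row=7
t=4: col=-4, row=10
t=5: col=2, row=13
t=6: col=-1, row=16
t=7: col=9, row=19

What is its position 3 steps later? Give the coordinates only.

Col: cycles through -4, 2, -1, 9 every 4 steps. Step 10 lands at position 2 of the cycle → -1.
Row: linear, +3 per step → 28 at step 10.

col=-1, row=28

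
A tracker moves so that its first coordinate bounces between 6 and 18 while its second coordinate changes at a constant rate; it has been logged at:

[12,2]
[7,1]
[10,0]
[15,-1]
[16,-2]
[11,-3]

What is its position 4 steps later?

[15,-7]

The first coordinate travels 5 per step and bounces off the walls at 6 and 18.
  step 6: 11 → 6
  step 7: 6 → 11
  step 8: 11 → 16
  step 9: 16 → 15
The second coordinate changes by -1 each step: at step 9 it is -7.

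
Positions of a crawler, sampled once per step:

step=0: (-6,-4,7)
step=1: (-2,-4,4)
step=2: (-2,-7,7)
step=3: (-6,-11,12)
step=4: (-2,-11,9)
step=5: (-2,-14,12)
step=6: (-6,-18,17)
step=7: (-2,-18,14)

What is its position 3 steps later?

Differencing gives (+4,+0,-3), (+0,-3,+3), (-4,-4,+5), (+4,+0,-3), (+0,-3,+3), (-4,-4,+5), (+4,+0,-3). This is the pattern (+4,+0,-3), (+0,-3,+3), (-4,-4,+5) repeated.
step 8: apply (+0,-3,+3) → (-2,-21,17)
step 9: apply (-4,-4,+5) → (-6,-25,22)
step 10: apply (+4,+0,-3) → (-2,-25,19)

(-2,-25,19)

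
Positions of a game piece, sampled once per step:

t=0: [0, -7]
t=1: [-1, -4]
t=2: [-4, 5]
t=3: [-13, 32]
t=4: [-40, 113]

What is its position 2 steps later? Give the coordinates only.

Consecutive displacements [-1, +3], [-3, +9], [-9, +27], [-27, +81] scale by a factor of 3 each step.
step 5: [-40, 113] + [-81, +243] → [-121, 356]
step 6: [-121, 356] + [-243, +729] → [-364, 1085]

[-364, 1085]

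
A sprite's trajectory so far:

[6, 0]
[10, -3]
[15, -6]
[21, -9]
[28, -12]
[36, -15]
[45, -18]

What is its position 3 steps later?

[78, -27]

Taking differences between consecutive positions: [+4, -3], [+5, -3], [+6, -3], [+7, -3], [+8, -3], [+9, -3]. These grow by [+1, +0] each step.
step 7: [45, -18] + [+10, -3] → [55, -21]
step 8: [55, -21] + [+11, -3] → [66, -24]
step 9: [66, -24] + [+12, -3] → [78, -27]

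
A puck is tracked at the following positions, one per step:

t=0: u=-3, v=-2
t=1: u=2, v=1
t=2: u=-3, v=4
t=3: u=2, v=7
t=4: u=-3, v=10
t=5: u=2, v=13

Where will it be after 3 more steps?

u=-3, v=22

The u coordinate repeats the cycle [-3, 2] with period 2; step 8 mod 2 = 0, giving -3.
The v coordinate changes by +3 each step, so at step 8 it is -2 + 8·(3) = 22.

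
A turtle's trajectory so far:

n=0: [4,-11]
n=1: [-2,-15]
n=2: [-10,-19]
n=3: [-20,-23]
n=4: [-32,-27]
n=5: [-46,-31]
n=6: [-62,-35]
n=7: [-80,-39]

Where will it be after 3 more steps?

[-146,-51]

First differences are [-6,-4], [-8,-4], [-10,-4], [-12,-4], [-14,-4], [-16,-4], [-18,-4]; their common second difference is [-2,+0] (constant acceleration).
step 8: [-80,-39] + [-20,-4] → [-100,-43]
step 9: [-100,-43] + [-22,-4] → [-122,-47]
step 10: [-122,-47] + [-24,-4] → [-146,-51]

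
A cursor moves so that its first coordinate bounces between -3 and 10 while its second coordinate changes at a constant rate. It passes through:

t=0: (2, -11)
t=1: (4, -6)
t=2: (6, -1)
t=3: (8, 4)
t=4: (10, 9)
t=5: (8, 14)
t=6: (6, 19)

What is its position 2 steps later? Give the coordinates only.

The first coordinate reflects between -3 and 10, moving 2 per step.
  step 7: 6 → 4
  step 8: 4 → 2
The second coordinate changes by +5 each step: at step 8 it is 29.

(2, 29)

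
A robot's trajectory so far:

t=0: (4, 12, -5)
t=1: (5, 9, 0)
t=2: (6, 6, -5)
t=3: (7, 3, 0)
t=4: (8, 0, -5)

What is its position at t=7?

The first coordinate changes by +1 each step, so at step 7 it is 4 + 7·(1) = 11.
The second coordinate changes by -3 each step, so at step 7 it is 12 + 7·(-3) = -9.
The third coordinate repeats the cycle [-5, 0] with period 2; step 7 mod 2 = 1, giving 0.

(11, -9, 0)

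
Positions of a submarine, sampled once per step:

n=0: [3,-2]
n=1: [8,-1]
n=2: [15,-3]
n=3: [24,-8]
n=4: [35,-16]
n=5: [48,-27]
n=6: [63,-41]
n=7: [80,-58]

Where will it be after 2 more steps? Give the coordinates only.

[120,-101]

Successive displacements: [+5,+1], [+7,-2], [+9,-5], [+11,-8], [+13,-11], [+15,-14], [+17,-17] — each changes by [+2,-3].
step 8: [80,-58] + [+19,-20] → [99,-78]
step 9: [99,-78] + [+21,-23] → [120,-101]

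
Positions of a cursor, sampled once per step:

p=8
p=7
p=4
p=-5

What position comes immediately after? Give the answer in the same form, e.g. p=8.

p=-32

Consecutive displacements -1, -3, -9 scale by a factor of 3 each step.
step 4: -5 − 27 → p=-32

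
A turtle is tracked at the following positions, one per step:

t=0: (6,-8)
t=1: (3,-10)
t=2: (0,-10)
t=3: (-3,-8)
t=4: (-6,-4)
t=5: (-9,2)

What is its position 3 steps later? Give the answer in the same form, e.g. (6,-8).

(-18,32)

Successive displacements: (-3,-2), (-3,+0), (-3,+2), (-3,+4), (-3,+6) — each changes by (+0,+2).
step 6: (-9,2) + (-3,+8) → (-12,10)
step 7: (-12,10) + (-3,+10) → (-15,20)
step 8: (-15,20) + (-3,+12) → (-18,32)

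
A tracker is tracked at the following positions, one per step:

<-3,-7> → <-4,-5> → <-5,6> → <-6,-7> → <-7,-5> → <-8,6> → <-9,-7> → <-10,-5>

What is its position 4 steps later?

<-14,6>

First: linear, -1 per step → -14 at step 11.
Second: cycles through -7, -5, 6 every 3 steps. Step 11 lands at position 2 of the cycle → 6.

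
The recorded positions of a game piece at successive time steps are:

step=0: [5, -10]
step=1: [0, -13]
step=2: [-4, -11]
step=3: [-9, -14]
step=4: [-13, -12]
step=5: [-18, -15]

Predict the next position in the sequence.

The moves between consecutive positions are [-5, -3], [-4, +2], [-5, -3], [-4, +2], [-5, -3]; they repeat the 2-cycle [[-5, -3], [-4, +2]].
step 6: apply [-4, +2] → [-22, -13]

[-22, -13]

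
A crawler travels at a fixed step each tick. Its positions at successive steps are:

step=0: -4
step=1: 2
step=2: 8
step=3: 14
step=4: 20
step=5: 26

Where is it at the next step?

32

Constant displacement of +6 per step.
step 6: 26 + 6 → 32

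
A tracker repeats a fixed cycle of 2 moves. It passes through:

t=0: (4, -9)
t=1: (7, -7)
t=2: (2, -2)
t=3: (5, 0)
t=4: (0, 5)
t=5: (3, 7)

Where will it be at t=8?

(-4, 19)

Differencing gives (+3, +2), (-5, +5), (+3, +2), (-5, +5), (+3, +2). This is the pattern (+3, +2), (-5, +5) repeated.
step 6: apply (-5, +5) → (-2, 12)
step 7: apply (+3, +2) → (1, 14)
step 8: apply (-5, +5) → (-4, 19)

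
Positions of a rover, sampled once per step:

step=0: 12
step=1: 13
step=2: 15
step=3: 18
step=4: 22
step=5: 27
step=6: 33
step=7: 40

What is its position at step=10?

67

Taking differences between consecutive positions: +1, +2, +3, +4, +5, +6, +7. These grow by +1 each step.
step 8: 40 + 8 → 48
step 9: 48 + 9 → 57
step 10: 57 + 10 → 67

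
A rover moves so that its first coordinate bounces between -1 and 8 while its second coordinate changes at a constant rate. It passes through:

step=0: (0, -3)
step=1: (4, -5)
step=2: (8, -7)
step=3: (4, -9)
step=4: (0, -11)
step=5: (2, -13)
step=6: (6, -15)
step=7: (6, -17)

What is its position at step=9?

(0, -21)

The first coordinate travels 4 per step and bounces off the walls at -1 and 8.
  step 8: 6 → 2
  step 9: 2 → 0
The second coordinate changes by -2 each step: at step 9 it is -21.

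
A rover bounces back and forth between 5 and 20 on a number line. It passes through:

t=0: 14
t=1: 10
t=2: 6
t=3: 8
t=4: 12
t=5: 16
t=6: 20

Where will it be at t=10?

6

The value travels 4 per step and bounces off the walls at 5 and 20.
  step 7: 20 → 16
  step 8: 16 → 12
  step 9: 12 → 8
  step 10: 8 → 6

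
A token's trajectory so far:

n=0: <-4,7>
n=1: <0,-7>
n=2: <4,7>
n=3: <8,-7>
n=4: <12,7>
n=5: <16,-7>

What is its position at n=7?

The first coordinate changes by +4 each step, so at step 7 it is -4 + 7·(4) = 24.
The second coordinate repeats the cycle [7, -7] with period 2; step 7 mod 2 = 1, giving -7.

<24,-7>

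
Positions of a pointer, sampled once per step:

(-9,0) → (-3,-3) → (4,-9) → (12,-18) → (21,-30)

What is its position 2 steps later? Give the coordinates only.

Successive displacements: (+6,-3), (+7,-6), (+8,-9), (+9,-12) — each changes by (+1,-3).
step 5: (21,-30) + (+10,-15) → (31,-45)
step 6: (31,-45) + (+11,-18) → (42,-63)

(42,-63)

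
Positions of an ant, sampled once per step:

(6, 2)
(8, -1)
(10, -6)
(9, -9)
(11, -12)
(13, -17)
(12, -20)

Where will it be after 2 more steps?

(16, -28)

The moves between consecutive positions are (+2, -3), (+2, -5), (-1, -3), (+2, -3), (+2, -5), (-1, -3); they repeat the 3-cycle [(+2, -3), (+2, -5), (-1, -3)].
step 7: apply (+2, -3) → (14, -23)
step 8: apply (+2, -5) → (16, -28)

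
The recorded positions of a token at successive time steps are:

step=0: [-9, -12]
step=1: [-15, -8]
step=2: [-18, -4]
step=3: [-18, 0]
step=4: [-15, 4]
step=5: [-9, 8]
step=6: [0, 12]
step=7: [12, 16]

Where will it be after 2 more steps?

Successive displacements: [-6, +4], [-3, +4], [+0, +4], [+3, +4], [+6, +4], [+9, +4], [+12, +4] — each changes by [+3, +0].
step 8: [12, 16] + [+15, +4] → [27, 20]
step 9: [27, 20] + [+18, +4] → [45, 24]

[45, 24]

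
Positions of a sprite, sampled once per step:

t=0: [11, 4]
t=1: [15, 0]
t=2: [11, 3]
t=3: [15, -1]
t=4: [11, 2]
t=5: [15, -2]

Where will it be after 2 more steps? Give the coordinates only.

[15, -3]

Step-to-step displacements: [+4, -4], [-4, +3], [+4, -4], [-4, +3], [+4, -4] — a repeating cycle of length 2.
step 6: apply [-4, +3] → [11, 1]
step 7: apply [+4, -4] → [15, -3]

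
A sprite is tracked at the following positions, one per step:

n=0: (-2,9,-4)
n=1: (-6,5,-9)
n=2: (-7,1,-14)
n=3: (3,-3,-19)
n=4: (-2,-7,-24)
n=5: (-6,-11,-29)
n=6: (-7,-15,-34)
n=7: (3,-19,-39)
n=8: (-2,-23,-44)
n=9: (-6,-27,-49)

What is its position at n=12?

The first coordinate repeats the cycle [-2, -6, -7, 3] with period 4; step 12 mod 4 = 0, giving -2.
The second coordinate changes by -4 each step, so at step 12 it is 9 + 12·(-4) = -39.
The third coordinate changes by -5 each step, so at step 12 it is -4 + 12·(-5) = -64.

(-2,-39,-64)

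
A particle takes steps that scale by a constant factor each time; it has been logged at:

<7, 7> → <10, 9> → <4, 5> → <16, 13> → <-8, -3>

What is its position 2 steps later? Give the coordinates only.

The jumps are <+3, +2>, <-6, -4>, <+12, +8>, <-24, -16> — a geometric progression with ratio -2.
step 5: <-8, -3> + <+48, +32> → <40, 29>
step 6: <40, 29> + <-96, -64> → <-56, -35>

<-56, -35>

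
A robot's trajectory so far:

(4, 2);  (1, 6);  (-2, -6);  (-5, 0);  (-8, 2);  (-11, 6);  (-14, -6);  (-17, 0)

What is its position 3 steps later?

(-26, -6)

The first coordinate changes by -3 each step, so at step 10 it is 4 + 10·(-3) = -26.
The second coordinate repeats the cycle [2, 6, -6, 0] with period 4; step 10 mod 4 = 2, giving -6.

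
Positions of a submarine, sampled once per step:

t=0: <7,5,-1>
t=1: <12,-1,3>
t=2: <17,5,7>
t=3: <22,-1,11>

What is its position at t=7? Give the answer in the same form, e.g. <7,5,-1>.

First: linear, +5 per step → 42 at step 7.
Second: cycles through 5, -1 every 2 steps. Step 7 lands at position 1 of the cycle → -1.
Third: linear, +4 per step → 27 at step 7.

<42,-1,27>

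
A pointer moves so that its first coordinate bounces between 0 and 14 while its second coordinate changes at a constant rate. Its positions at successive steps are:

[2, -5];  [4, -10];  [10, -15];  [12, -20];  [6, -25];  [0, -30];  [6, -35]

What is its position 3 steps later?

[4, -50]

The first coordinate reflects between 0 and 14, moving 6 per step.
  step 7: 6 → 12
  step 8: 12 → 10
  step 9: 10 → 4
The second coordinate changes by -5 each step: at step 9 it is -50.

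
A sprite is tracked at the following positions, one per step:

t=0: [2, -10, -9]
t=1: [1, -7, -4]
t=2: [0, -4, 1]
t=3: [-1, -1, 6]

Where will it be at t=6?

[-4, 8, 21]

Each step adds [-1, +3, +5] to the position.
step 4: [-1, -1, 6] + [-1, +3, +5] → [-2, 2, 11]
step 5: [-2, 2, 11] + [-1, +3, +5] → [-3, 5, 16]
step 6: [-3, 5, 16] + [-1, +3, +5] → [-4, 8, 21]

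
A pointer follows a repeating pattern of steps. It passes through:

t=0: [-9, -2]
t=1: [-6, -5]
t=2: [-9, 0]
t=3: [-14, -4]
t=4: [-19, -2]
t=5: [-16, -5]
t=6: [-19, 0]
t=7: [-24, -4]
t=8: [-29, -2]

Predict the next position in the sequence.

[-26, -5]

Differencing gives [+3, -3], [-3, +5], [-5, -4], [-5, +2], [+3, -3], [-3, +5], [-5, -4], [-5, +2]. This is the pattern [+3, -3], [-3, +5], [-5, -4], [-5, +2] repeated.
step 9: apply [+3, -3] → [-26, -5]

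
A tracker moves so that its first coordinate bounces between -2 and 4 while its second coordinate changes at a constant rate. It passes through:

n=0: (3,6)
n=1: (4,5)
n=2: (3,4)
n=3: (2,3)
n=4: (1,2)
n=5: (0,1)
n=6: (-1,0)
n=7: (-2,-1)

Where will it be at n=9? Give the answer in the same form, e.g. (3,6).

(0,-3)

The first coordinate reflects between -2 and 4, moving 1 per step.
  step 8: -2 → -1
  step 9: -1 → 0
The second coordinate changes by -1 each step: at step 9 it is -3.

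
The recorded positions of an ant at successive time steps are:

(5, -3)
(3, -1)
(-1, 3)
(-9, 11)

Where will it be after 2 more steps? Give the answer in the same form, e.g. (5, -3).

The jumps are (-2, +2), (-4, +4), (-8, +8) — a geometric progression with ratio 2.
step 4: (-9, 11) + (-16, +16) → (-25, 27)
step 5: (-25, 27) + (-32, +32) → (-57, 59)

(-57, 59)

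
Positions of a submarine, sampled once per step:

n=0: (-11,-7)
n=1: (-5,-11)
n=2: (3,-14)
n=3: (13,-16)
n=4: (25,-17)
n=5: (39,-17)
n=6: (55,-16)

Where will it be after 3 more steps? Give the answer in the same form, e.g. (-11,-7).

First differences are (+6,-4), (+8,-3), (+10,-2), (+12,-1), (+14,+0), (+16,+1); their common second difference is (+2,+1) (constant acceleration).
step 7: (55,-16) + (+18,+2) → (73,-14)
step 8: (73,-14) + (+20,+3) → (93,-11)
step 9: (93,-11) + (+22,+4) → (115,-7)

(115,-7)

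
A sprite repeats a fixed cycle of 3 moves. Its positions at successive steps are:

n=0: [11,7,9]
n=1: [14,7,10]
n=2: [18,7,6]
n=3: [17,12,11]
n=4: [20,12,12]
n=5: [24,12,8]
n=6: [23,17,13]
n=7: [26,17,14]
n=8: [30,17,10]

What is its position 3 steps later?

[36,22,12]

The moves between consecutive positions are [+3,+0,+1], [+4,+0,-4], [-1,+5,+5], [+3,+0,+1], [+4,+0,-4], [-1,+5,+5], [+3,+0,+1], [+4,+0,-4]; they repeat the 3-cycle [[+3,+0,+1], [+4,+0,-4], [-1,+5,+5]].
step 9: apply [-1,+5,+5] → [29,22,15]
step 10: apply [+3,+0,+1] → [32,22,16]
step 11: apply [+4,+0,-4] → [36,22,12]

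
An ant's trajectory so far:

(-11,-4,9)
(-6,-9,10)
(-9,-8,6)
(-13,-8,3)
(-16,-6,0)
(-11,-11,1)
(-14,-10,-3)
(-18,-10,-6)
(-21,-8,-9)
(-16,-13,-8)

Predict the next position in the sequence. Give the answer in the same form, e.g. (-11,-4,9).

Differencing gives (+5,-5,+1), (-3,+1,-4), (-4,+0,-3), (-3,+2,-3), (+5,-5,+1), (-3,+1,-4), (-4,+0,-3), (-3,+2,-3), (+5,-5,+1). This is the pattern (+5,-5,+1), (-3,+1,-4), (-4,+0,-3), (-3,+2,-3) repeated.
step 10: apply (-3,+1,-4) → (-19,-12,-12)

(-19,-12,-12)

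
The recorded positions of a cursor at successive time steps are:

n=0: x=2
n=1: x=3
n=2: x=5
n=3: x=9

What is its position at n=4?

Step-to-step displacements: +1, +2, +4; each is 2× the previous.
step 4: 9 + 8 → x=17

x=17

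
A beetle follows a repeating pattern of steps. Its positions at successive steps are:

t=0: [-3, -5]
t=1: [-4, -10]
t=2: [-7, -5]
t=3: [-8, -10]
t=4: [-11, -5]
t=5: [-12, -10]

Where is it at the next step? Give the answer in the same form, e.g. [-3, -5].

[-15, -5]

Step-to-step displacements: [-1, -5], [-3, +5], [-1, -5], [-3, +5], [-1, -5] — a repeating cycle of length 2.
step 6: apply [-3, +5] → [-15, -5]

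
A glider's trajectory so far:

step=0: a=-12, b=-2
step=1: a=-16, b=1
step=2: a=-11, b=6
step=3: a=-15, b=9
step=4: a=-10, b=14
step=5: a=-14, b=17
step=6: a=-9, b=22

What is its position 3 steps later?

a=-12, b=33

The moves between consecutive positions are (-4, +3), (+5, +5), (-4, +3), (+5, +5), (-4, +3), (+5, +5); they repeat the 2-cycle [(-4, +3), (+5, +5)].
step 7: apply (-4, +3) → a=-13, b=25
step 8: apply (+5, +5) → a=-8, b=30
step 9: apply (-4, +3) → a=-12, b=33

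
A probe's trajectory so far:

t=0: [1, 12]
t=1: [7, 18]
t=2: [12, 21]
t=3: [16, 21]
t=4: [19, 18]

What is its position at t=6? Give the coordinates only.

[22, 3]

Taking differences between consecutive positions: [+6, +6], [+5, +3], [+4, +0], [+3, -3]. These grow by [-1, -3] each step.
step 5: [19, 18] + [+2, -6] → [21, 12]
step 6: [21, 12] + [+1, -9] → [22, 3]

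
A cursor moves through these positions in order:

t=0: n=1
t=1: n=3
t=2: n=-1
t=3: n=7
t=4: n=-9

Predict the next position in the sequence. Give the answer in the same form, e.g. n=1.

The jumps are +2, -4, +8, -16 — a geometric progression with ratio -2.
step 5: -9 + 32 → n=23

n=23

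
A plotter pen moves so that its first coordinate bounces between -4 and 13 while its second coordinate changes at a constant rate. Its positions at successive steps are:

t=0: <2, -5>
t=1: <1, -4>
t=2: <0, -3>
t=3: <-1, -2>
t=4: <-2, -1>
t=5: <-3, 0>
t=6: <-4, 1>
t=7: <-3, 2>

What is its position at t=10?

<0, 5>

The first coordinate reflects between -4 and 13, moving 1 per step.
  step 8: -3 → -2
  step 9: -2 → -1
  step 10: -1 → 0
The second coordinate changes by +1 each step: at step 10 it is 5.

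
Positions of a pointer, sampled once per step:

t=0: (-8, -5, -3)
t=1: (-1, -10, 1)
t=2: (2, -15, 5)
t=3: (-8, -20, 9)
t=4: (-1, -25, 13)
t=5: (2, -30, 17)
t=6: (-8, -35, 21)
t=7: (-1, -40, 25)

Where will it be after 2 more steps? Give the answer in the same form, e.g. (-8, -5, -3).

(-8, -50, 33)

First: cycles through -8, -1, 2 every 3 steps. Step 9 lands at position 0 of the cycle → -8.
Second: linear, -5 per step → -50 at step 9.
Third: linear, +4 per step → 33 at step 9.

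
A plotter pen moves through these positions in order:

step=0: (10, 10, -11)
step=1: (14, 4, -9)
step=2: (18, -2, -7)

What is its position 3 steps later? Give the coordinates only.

Constant displacement of (+4, -6, +2) per step.
step 3: (18, -2, -7) + (+4, -6, +2) → (22, -8, -5)
step 4: (22, -8, -5) + (+4, -6, +2) → (26, -14, -3)
step 5: (26, -14, -3) + (+4, -6, +2) → (30, -20, -1)

(30, -20, -1)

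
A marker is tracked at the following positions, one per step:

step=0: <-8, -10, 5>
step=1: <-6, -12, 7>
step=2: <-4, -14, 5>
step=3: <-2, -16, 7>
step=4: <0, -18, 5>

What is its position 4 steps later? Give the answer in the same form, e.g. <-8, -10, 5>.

<8, -26, 5>

The first coordinate changes by +2 each step, so at step 8 it is -8 + 8·(2) = 8.
The second coordinate changes by -2 each step, so at step 8 it is -10 + 8·(-2) = -26.
The third coordinate repeats the cycle [5, 7] with period 2; step 8 mod 2 = 0, giving 5.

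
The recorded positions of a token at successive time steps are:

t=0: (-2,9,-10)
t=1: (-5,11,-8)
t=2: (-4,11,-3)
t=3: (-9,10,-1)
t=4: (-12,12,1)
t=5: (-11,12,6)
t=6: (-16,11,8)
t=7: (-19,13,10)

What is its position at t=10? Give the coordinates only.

Step-to-step displacements: (-3,+2,+2), (+1,+0,+5), (-5,-1,+2), (-3,+2,+2), (+1,+0,+5), (-5,-1,+2), (-3,+2,+2) — a repeating cycle of length 3.
step 8: apply (+1,+0,+5) → (-18,13,15)
step 9: apply (-5,-1,+2) → (-23,12,17)
step 10: apply (-3,+2,+2) → (-26,14,19)

(-26,14,19)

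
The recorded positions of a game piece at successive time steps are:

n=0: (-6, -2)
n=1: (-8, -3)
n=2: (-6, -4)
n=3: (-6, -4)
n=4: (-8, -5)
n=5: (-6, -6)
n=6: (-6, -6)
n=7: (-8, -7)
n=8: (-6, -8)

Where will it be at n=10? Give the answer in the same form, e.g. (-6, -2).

(-8, -9)

The moves between consecutive positions are (-2, -1), (+2, -1), (+0, +0), (-2, -1), (+2, -1), (+0, +0), (-2, -1), (+2, -1); they repeat the 3-cycle [(-2, -1), (+2, -1), (+0, +0)].
step 9: apply (+0, +0) → (-6, -8)
step 10: apply (-2, -1) → (-8, -9)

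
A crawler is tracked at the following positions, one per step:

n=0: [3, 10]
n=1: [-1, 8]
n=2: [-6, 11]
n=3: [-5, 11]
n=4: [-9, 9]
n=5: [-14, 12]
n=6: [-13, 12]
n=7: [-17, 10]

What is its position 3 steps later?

Differencing gives [-4, -2], [-5, +3], [+1, +0], [-4, -2], [-5, +3], [+1, +0], [-4, -2]. This is the pattern [-4, -2], [-5, +3], [+1, +0] repeated.
step 8: apply [-5, +3] → [-22, 13]
step 9: apply [+1, +0] → [-21, 13]
step 10: apply [-4, -2] → [-25, 11]

[-25, 11]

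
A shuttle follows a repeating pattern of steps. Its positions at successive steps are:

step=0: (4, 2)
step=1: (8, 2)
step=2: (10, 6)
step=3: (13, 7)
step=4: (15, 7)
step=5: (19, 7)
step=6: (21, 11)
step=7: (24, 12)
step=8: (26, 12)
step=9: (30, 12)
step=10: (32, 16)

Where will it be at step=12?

(37, 17)

Differencing gives (+4, +0), (+2, +4), (+3, +1), (+2, +0), (+4, +0), (+2, +4), (+3, +1), (+2, +0), (+4, +0), (+2, +4). This is the pattern (+4, +0), (+2, +4), (+3, +1), (+2, +0) repeated.
step 11: apply (+3, +1) → (35, 17)
step 12: apply (+2, +0) → (37, 17)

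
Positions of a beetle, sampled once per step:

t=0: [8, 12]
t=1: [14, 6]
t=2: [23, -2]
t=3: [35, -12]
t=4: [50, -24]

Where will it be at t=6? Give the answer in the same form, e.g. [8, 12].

[89, -54]

First differences are [+6, -6], [+9, -8], [+12, -10], [+15, -12]; their common second difference is [+3, -2] (constant acceleration).
step 5: [50, -24] + [+18, -14] → [68, -38]
step 6: [68, -38] + [+21, -16] → [89, -54]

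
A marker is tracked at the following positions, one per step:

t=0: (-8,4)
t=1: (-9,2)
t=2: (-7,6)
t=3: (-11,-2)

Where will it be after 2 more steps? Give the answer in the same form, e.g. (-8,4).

The jumps are (-1,-2), (+2,+4), (-4,-8) — a geometric progression with ratio -2.
step 4: (-11,-2) + (+8,+16) → (-3,14)
step 5: (-3,14) + (-16,-32) → (-19,-18)

(-19,-18)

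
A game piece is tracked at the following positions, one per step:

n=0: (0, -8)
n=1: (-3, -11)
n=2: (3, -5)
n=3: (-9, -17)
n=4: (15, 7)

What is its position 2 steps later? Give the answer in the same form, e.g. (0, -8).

Consecutive displacements (-3, -3), (+6, +6), (-12, -12), (+24, +24) scale by a factor of -2 each step.
step 5: (15, 7) + (-48, -48) → (-33, -41)
step 6: (-33, -41) + (+96, +96) → (63, 55)

(63, 55)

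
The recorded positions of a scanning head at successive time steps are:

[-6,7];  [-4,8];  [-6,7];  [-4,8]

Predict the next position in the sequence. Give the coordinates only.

[-6,7]

Consecutive displacements [+2,+1], [-2,-1], [+2,+1] scale by a factor of -1 each step.
step 4: [-4,8] + [-2,-1] → [-6,7]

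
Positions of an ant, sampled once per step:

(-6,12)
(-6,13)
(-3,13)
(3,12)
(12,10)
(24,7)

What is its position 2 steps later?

Taking differences between consecutive positions: (+0,+1), (+3,+0), (+6,-1), (+9,-2), (+12,-3). These grow by (+3,-1) each step.
step 6: (24,7) + (+15,-4) → (39,3)
step 7: (39,3) + (+18,-5) → (57,-2)

(57,-2)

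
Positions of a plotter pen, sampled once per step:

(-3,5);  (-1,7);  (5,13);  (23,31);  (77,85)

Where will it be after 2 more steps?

Step-to-step displacements: (+2,+2), (+6,+6), (+18,+18), (+54,+54); each is 3× the previous.
step 5: (77,85) + (+162,+162) → (239,247)
step 6: (239,247) + (+486,+486) → (725,733)

(725,733)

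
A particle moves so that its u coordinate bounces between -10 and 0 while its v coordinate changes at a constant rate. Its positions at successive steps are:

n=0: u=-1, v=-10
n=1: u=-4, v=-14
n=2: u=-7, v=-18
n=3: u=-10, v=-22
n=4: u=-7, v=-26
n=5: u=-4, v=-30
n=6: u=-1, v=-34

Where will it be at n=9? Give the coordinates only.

u=-8, v=-46

The u coordinate reflects between -10 and 0, moving 3 per step.
  step 7: -1 → -2
  step 8: -2 → -5
  step 9: -5 → -8
The v coordinate changes by -4 each step: at step 9 it is -46.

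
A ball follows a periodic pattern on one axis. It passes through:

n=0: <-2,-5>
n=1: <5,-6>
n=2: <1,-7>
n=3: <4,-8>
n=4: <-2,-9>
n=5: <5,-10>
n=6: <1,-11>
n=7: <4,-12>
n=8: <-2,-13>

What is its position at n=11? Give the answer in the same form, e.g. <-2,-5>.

First: cycles through -2, 5, 1, 4 every 4 steps. Step 11 lands at position 3 of the cycle → 4.
Second: linear, -1 per step → -16 at step 11.

<4,-16>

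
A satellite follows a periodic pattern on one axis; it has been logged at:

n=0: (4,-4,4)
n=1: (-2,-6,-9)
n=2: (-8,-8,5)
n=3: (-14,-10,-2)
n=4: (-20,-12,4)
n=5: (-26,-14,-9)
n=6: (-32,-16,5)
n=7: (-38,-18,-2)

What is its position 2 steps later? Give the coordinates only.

The first coordinate changes by -6 each step, so at step 9 it is 4 + 9·(-6) = -50.
The second coordinate changes by -2 each step, so at step 9 it is -4 + 9·(-2) = -22.
The third coordinate repeats the cycle [4, -9, 5, -2] with period 4; step 9 mod 4 = 1, giving -9.

(-50,-22,-9)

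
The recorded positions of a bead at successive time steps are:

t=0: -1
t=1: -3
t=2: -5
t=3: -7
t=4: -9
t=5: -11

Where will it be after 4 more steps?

-19

The position changes by -2 every step.
step 6: -11 − 2 → -13
step 7: -13 − 2 → -15
step 8: -15 − 2 → -17
step 9: -17 − 2 → -19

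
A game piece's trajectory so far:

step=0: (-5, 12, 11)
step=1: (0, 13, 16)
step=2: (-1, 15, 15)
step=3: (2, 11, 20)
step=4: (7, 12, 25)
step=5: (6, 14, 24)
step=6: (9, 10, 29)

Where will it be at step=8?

(13, 13, 33)

Step-to-step displacements: (+5, +1, +5), (-1, +2, -1), (+3, -4, +5), (+5, +1, +5), (-1, +2, -1), (+3, -4, +5) — a repeating cycle of length 3.
step 7: apply (+5, +1, +5) → (14, 11, 34)
step 8: apply (-1, +2, -1) → (13, 13, 33)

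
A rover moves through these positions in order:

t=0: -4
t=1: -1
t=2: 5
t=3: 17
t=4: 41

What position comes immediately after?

89

Consecutive displacements +3, +6, +12, +24 scale by a factor of 2 each step.
step 5: 41 + 48 → 89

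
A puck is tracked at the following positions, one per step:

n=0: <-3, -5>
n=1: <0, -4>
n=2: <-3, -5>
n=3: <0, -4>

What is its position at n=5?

Step-to-step displacements: <+3, +1>, <-3, -1>, <+3, +1>; each is -1× the previous.
step 4: <0, -4> + <-3, -1> → <-3, -5>
step 5: <-3, -5> + <+3, +1> → <0, -4>

<0, -4>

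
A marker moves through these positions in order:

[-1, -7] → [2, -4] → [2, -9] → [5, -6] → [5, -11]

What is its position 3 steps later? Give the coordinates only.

[11, -10]

Step-to-step displacements: [+3, +3], [+0, -5], [+3, +3], [+0, -5] — a repeating cycle of length 2.
step 5: apply [+3, +3] → [8, -8]
step 6: apply [+0, -5] → [8, -13]
step 7: apply [+3, +3] → [11, -10]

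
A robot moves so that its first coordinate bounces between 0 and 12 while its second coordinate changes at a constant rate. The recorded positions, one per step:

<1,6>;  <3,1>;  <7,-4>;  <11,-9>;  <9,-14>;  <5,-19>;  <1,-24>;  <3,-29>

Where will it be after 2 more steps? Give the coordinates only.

The first coordinate reflects between 0 and 12, moving 4 per step.
  step 8: 3 → 7
  step 9: 7 → 11
The second coordinate changes by -5 each step: at step 9 it is -39.

<11,-39>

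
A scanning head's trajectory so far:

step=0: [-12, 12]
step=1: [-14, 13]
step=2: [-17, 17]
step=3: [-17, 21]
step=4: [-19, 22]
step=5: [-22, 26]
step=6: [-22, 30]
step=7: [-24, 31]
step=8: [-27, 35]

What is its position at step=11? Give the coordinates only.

The moves between consecutive positions are [-2, +1], [-3, +4], [+0, +4], [-2, +1], [-3, +4], [+0, +4], [-2, +1], [-3, +4]; they repeat the 3-cycle [[-2, +1], [-3, +4], [+0, +4]].
step 9: apply [+0, +4] → [-27, 39]
step 10: apply [-2, +1] → [-29, 40]
step 11: apply [-3, +4] → [-32, 44]

[-32, 44]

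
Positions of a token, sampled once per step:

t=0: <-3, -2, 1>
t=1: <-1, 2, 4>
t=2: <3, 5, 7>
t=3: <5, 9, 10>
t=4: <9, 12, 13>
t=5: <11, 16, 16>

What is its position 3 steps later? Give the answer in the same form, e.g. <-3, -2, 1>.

Step-to-step displacements: <+2, +4, +3>, <+4, +3, +3>, <+2, +4, +3>, <+4, +3, +3>, <+2, +4, +3> — a repeating cycle of length 2.
step 6: apply <+4, +3, +3> → <15, 19, 19>
step 7: apply <+2, +4, +3> → <17, 23, 22>
step 8: apply <+4, +3, +3> → <21, 26, 25>

<21, 26, 25>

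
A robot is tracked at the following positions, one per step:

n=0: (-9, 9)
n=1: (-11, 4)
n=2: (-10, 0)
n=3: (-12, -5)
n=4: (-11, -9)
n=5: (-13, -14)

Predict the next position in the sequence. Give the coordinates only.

(-12, -18)

Step-to-step displacements: (-2, -5), (+1, -4), (-2, -5), (+1, -4), (-2, -5) — a repeating cycle of length 2.
step 6: apply (+1, -4) → (-12, -18)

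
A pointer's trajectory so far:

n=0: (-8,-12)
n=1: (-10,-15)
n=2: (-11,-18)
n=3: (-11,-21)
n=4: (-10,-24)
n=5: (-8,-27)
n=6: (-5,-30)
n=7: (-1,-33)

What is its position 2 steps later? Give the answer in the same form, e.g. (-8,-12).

(10,-39)

Taking differences between consecutive positions: (-2,-3), (-1,-3), (+0,-3), (+1,-3), (+2,-3), (+3,-3), (+4,-3). These grow by (+1,+0) each step.
step 8: (-1,-33) + (+5,-3) → (4,-36)
step 9: (4,-36) + (+6,-3) → (10,-39)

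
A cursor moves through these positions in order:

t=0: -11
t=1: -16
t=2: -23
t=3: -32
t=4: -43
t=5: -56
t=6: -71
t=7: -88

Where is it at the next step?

Successive displacements: -5, -7, -9, -11, -13, -15, -17 — each changes by -2.
step 8: -88 − 19 → -107

-107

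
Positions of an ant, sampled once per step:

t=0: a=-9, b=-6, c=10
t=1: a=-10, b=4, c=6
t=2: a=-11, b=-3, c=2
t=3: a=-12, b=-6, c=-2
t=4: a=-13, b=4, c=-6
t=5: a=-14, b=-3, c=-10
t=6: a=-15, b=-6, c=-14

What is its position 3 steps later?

A: linear, -1 per step → -18 at step 9.
B: cycles through -6, 4, -3 every 3 steps. Step 9 lands at position 0 of the cycle → -6.
C: linear, -4 per step → -26 at step 9.

a=-18, b=-6, c=-26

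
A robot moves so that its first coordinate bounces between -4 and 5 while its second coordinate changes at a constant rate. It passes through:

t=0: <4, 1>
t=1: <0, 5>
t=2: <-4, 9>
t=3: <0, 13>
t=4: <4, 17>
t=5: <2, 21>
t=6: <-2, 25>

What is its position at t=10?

The first coordinate reflects between -4 and 5, moving 4 per step.
  step 7: -2 → -2
  step 8: -2 → 2
  step 9: 2 → 4
  step 10: 4 → 0
The second coordinate changes by +4 each step: at step 10 it is 41.

<0, 41>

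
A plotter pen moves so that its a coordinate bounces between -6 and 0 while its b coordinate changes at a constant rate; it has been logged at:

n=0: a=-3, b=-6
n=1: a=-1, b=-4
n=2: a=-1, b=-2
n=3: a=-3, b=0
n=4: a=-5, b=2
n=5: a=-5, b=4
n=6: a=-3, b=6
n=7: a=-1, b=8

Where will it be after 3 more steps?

a=-5, b=14

The a coordinate reflects between -6 and 0, moving 2 per step.
  step 8: -1 → -1
  step 9: -1 → -3
  step 10: -3 → -5
The b coordinate changes by +2 each step: at step 10 it is 14.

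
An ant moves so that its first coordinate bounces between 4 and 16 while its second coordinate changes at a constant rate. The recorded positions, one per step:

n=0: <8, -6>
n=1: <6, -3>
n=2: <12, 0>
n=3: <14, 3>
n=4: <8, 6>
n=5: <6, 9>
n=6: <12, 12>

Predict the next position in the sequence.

<14, 15>

The first coordinate reflects between 4 and 16, moving 6 per step.
  step 7: 12 → 14
The second coordinate changes by +3 each step: at step 7 it is 15.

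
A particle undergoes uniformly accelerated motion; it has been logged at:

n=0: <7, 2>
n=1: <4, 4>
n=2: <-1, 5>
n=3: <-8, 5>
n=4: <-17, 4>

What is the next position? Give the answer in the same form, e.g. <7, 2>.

<-28, 2>

First differences are <-3, +2>, <-5, +1>, <-7, +0>, <-9, -1>; their common second difference is <-2, -1> (constant acceleration).
step 5: <-17, 4> + <-11, -2> → <-28, 2>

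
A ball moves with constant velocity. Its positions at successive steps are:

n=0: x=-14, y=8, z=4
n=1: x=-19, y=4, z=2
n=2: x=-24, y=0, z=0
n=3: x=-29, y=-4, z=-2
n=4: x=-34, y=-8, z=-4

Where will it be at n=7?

x=-49, y=-20, z=-10

Each step adds (-5, -4, -2) to the position.
step 5: x=-34, y=-8, z=-4 + (-5, -4, -2) → x=-39, y=-12, z=-6
step 6: x=-39, y=-12, z=-6 + (-5, -4, -2) → x=-44, y=-16, z=-8
step 7: x=-44, y=-16, z=-8 + (-5, -4, -2) → x=-49, y=-20, z=-10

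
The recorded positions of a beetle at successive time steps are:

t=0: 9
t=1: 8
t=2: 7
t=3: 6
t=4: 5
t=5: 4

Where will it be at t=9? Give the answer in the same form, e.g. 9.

Constant displacement of -1 per step.
step 6: 4 − 1 → 3
step 7: 3 − 1 → 2
step 8: 2 − 1 → 1
step 9: 1 − 1 → 0

0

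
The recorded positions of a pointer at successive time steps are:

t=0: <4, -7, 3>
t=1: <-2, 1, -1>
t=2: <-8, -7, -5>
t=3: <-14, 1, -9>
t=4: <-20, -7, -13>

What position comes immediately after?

The first coordinate changes by -6 each step, so at step 5 it is 4 + 5·(-6) = -26.
The second coordinate repeats the cycle [-7, 1] with period 2; step 5 mod 2 = 1, giving 1.
The third coordinate changes by -4 each step, so at step 5 it is 3 + 5·(-4) = -17.

<-26, 1, -17>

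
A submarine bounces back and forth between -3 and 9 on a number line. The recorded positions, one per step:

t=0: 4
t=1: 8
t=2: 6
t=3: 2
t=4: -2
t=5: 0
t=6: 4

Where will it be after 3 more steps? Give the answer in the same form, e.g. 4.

2

The value travels 4 per step and bounces off the walls at -3 and 9.
  step 7: 4 → 8
  step 8: 8 → 6
  step 9: 6 → 2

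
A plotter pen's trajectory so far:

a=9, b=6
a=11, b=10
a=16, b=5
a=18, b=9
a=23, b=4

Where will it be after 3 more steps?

Differencing gives (+2, +4), (+5, -5), (+2, +4), (+5, -5). This is the pattern (+2, +4), (+5, -5) repeated.
step 5: apply (+2, +4) → a=25, b=8
step 6: apply (+5, -5) → a=30, b=3
step 7: apply (+2, +4) → a=32, b=7

a=32, b=7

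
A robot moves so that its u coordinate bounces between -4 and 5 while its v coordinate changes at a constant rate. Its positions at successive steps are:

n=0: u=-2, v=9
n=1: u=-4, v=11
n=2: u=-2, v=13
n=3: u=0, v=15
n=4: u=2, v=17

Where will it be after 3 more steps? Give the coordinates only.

u=2, v=23

The u coordinate reflects between -4 and 5, moving 2 per step.
  step 5: 2 → 4
  step 6: 4 → 4
  step 7: 4 → 2
The v coordinate changes by +2 each step: at step 7 it is 23.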